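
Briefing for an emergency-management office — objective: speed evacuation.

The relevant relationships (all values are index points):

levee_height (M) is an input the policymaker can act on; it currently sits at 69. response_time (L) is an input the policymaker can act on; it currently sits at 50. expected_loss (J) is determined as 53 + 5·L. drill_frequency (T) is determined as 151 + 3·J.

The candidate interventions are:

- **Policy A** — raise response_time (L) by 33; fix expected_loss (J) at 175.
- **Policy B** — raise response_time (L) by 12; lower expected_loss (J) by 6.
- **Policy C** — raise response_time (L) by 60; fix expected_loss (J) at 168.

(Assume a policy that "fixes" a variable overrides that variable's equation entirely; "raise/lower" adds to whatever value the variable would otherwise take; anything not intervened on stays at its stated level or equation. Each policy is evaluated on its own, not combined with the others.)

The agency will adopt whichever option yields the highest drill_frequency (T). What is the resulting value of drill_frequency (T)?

Policy A (L + 33, J := 175):
  L = 50 + 33 = 83
  J = 175
  T = 151 + 3·175 = 676
Policy B (L + 12, J − 6):
  L = 50 + 12 = 62
  J = 53 + 5·62 (−6 from intervention) = 357
  T = 151 + 3·357 = 1222
Policy C (L + 60, J := 168):
  L = 50 + 60 = 110
  J = 168
  T = 151 + 3·168 = 655
Comparing — Policy A: T=676, Policy B: T=1222, Policy C: T=655. Highest is 1222 (Policy B).

1222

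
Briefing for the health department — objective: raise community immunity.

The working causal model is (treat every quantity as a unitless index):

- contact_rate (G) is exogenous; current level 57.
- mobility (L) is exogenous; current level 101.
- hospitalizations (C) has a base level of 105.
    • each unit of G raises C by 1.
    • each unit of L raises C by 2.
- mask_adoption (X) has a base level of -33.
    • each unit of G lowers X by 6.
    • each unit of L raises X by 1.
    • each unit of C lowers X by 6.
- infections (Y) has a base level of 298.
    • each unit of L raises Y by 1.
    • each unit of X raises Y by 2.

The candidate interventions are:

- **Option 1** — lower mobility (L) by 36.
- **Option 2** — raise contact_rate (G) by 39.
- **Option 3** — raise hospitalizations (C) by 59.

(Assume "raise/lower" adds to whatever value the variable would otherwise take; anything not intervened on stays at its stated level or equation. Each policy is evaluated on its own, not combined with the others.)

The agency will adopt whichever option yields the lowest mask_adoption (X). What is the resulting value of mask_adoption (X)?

-2926

Option 1 (L − 36):
  G = 57
  L = 101 − 36 = 65
  C = 105 + 57 + 2·65 = 292
  X = -33 − 6·57 + 65 − 6·292 = -2062
Option 2 (G + 39):
  G = 57 + 39 = 96
  L = 101
  C = 105 + 96 + 2·101 = 403
  X = -33 − 6·96 + 101 − 6·403 = -2926
Option 3 (C + 59):
  G = 57
  L = 101
  C = 105 + 57 + 2·101 (+59 from intervention) = 423
  X = -33 − 6·57 + 101 − 6·423 = -2812
Comparing — Option 1: X=-2062, Option 2: X=-2926, Option 3: X=-2812. Lowest is -2926 (Option 2).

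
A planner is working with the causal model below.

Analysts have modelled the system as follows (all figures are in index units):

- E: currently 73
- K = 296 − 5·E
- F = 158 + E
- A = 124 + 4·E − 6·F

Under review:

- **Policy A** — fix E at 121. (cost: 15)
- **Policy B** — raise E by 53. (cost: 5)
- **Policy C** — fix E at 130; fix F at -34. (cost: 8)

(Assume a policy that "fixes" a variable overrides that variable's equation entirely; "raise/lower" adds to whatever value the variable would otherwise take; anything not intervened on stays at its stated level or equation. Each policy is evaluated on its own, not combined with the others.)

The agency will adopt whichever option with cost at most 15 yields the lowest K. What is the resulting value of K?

Policy A (E := 121):
  E = 121
  K = 296 − 5·121 = -309
Policy B (E + 53):
  E = 73 + 53 = 126
  K = 296 − 5·126 = -334
Policy C (E := 130, F := -34):
  E = 130
  K = 296 − 5·130 = -354
Comparing — Policy A: K=-309, Policy B: K=-334, Policy C: K=-354. Lowest is -354 (Policy C).

-354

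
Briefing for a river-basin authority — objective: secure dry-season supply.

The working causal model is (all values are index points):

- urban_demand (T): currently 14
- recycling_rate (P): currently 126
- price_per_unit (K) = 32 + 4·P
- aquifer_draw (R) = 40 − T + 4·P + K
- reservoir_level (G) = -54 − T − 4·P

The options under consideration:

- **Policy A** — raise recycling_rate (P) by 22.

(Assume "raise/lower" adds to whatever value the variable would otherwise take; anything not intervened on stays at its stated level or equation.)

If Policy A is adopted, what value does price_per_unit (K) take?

624

Policy A (P + 22):
  P = 126 + 22 = 148
  K = 32 + 4·148 = 624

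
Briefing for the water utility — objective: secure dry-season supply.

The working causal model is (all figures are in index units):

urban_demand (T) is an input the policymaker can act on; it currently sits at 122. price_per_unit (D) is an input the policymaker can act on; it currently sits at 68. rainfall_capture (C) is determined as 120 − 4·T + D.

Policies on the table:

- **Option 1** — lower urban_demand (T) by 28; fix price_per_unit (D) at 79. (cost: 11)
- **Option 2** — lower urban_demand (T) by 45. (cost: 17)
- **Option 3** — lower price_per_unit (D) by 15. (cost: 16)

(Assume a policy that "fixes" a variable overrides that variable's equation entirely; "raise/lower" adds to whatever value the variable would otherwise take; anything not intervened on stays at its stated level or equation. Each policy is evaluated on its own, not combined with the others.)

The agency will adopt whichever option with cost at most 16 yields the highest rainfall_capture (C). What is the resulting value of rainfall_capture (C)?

Option 1 (T − 28, D := 79):
  T = 122 − 28 = 94
  D = 79
  C = 120 − 4·94 + 79 = -177
Option 3 (D − 15):
  T = 122
  D = 68 − 15 = 53
  C = 120 − 4·122 + 53 = -315
Comparing — Option 1: C=-177, Option 3: C=-315. Highest is -177 (Option 1).

-177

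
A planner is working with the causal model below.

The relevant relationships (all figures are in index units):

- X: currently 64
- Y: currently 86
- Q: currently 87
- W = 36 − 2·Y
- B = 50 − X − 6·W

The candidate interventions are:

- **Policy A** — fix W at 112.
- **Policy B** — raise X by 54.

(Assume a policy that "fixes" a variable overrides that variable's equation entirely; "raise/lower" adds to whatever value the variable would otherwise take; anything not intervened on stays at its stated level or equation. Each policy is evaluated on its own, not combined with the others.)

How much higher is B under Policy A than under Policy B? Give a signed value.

-1434

Policy A (W := 112):
  X = 64
  Y = 86
  W = 112
  B = 50 − 64 − 6·112 = -686
Policy B (X + 54):
  X = 64 + 54 = 118
  Y = 86
  W = 36 − 2·86 = -136
  B = 50 − 118 − 6·(-136) = 748
B: -686 − 748 = -1434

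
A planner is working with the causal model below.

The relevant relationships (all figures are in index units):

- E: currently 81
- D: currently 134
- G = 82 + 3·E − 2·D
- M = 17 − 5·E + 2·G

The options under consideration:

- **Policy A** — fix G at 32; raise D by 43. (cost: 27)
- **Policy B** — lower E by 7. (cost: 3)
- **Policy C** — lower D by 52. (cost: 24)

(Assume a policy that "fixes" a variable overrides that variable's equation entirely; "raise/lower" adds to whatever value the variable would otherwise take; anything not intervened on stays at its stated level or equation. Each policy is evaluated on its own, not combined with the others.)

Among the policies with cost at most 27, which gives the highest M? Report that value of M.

-66

Policy A (G := 32, D + 43):
  E = 81
  D = 134 + 43 = 177
  G = 32
  M = 17 − 5·81 + 2·32 = -324
Policy B (E − 7):
  E = 81 − 7 = 74
  D = 134
  G = 82 + 3·74 − 2·134 = 36
  M = 17 − 5·74 + 2·36 = -281
Policy C (D − 52):
  E = 81
  D = 134 − 52 = 82
  G = 82 + 3·81 − 2·82 = 161
  M = 17 − 5·81 + 2·161 = -66
Comparing — Policy A: M=-324, Policy B: M=-281, Policy C: M=-66. Highest is -66 (Policy C).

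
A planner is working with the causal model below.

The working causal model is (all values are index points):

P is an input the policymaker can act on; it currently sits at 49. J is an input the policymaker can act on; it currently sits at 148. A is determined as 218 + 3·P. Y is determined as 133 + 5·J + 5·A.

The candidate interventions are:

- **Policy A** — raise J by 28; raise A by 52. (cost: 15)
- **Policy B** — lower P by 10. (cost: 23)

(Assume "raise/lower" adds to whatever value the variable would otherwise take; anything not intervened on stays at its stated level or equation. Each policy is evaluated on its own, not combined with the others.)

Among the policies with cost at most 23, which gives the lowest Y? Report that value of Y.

Policy A (J + 28, A + 52):
  P = 49
  J = 148 + 28 = 176
  A = 218 + 3·49 (+52 from intervention) = 417
  Y = 133 + 5·176 + 5·417 = 3098
Policy B (P − 10):
  P = 49 − 10 = 39
  J = 148
  A = 218 + 3·39 = 335
  Y = 133 + 5·148 + 5·335 = 2548
Comparing — Policy A: Y=3098, Policy B: Y=2548. Lowest is 2548 (Policy B).

2548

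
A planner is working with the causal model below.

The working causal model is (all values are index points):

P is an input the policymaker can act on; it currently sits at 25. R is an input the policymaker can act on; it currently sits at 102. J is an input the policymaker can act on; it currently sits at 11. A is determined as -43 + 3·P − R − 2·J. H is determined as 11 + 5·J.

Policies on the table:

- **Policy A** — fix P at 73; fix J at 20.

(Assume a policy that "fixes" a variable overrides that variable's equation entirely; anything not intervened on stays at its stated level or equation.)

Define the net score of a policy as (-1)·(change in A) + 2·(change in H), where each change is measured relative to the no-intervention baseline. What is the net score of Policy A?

-36

Baseline:
  P = 25
  R = 102
  J = 11
  A = -43 + 3·25 − 102 − 2·11 = -92
  H = 11 + 5·11 = 66
Policy A (P := 73, J := 20):
  P = 73
  R = 102
  J = 20
  A = -43 + 3·73 − 102 − 2·20 = 34
  H = 11 + 5·20 = 111
ΔA = 34 − (-92) = 126; ΔH = 111 − 66 = 45
Score = (-1)·126 + 2·45 = -36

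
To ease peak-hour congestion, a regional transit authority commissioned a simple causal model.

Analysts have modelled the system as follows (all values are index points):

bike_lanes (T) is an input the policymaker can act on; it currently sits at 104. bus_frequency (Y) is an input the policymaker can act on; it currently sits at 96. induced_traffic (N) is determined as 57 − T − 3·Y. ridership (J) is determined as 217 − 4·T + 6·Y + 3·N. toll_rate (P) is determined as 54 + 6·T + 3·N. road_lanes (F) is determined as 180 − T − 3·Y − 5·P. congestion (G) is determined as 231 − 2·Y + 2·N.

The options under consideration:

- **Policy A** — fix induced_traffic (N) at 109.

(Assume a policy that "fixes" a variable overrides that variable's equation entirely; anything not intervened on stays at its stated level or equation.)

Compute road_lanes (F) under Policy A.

Policy A (N := 109):
  T = 104
  Y = 96
  N = 109
  P = 54 + 6·104 + 3·109 = 1005
  F = 180 − 104 − 3·96 − 5·1005 = -5237

-5237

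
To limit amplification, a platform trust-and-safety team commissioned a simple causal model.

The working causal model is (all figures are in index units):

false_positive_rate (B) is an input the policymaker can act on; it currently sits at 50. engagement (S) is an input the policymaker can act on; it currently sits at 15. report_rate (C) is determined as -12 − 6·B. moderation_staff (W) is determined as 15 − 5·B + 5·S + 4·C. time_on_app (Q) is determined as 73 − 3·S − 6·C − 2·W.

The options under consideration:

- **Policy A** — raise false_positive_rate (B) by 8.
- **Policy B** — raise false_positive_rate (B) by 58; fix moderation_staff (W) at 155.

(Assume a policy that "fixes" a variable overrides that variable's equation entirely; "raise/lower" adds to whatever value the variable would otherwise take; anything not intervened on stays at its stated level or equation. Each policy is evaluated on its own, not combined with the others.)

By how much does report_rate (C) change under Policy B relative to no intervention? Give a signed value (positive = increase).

-348

Baseline:
  B = 50
  C = -12 − 6·50 = -312
Policy B (B + 58, W := 155):
  B = 50 + 58 = 108
  C = -12 − 6·108 = -660
Change in C: -660 − (-312) = -348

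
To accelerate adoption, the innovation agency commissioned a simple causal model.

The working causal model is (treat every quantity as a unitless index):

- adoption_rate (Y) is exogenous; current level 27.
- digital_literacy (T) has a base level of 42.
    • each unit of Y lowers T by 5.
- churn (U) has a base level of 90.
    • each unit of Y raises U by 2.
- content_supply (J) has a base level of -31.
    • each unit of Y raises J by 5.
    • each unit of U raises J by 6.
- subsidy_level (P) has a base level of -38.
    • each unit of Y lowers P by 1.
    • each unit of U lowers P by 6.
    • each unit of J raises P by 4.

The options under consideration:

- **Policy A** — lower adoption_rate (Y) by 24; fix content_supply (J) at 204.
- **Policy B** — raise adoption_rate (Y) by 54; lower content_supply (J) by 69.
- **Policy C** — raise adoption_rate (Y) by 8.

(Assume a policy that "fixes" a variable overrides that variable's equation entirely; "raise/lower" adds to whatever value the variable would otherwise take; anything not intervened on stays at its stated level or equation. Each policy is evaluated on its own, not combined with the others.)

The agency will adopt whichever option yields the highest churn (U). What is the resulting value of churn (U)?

252

Policy A (Y − 24, J := 204):
  Y = 27 − 24 = 3
  U = 90 + 2·3 = 96
Policy B (Y + 54, J − 69):
  Y = 27 + 54 = 81
  U = 90 + 2·81 = 252
Policy C (Y + 8):
  Y = 27 + 8 = 35
  U = 90 + 2·35 = 160
Comparing — Policy A: U=96, Policy B: U=252, Policy C: U=160. Highest is 252 (Policy B).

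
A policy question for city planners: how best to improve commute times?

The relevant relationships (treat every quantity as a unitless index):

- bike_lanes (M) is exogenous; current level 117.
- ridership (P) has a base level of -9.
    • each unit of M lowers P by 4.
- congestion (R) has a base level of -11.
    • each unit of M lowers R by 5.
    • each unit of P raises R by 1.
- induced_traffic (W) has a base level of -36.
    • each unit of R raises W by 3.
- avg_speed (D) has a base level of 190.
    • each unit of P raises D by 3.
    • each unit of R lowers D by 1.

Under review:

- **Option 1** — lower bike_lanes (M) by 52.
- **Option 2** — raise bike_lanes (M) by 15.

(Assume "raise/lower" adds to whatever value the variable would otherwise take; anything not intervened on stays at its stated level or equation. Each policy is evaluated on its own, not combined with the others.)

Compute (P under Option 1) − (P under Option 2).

268

Option 1 (M − 52):
  M = 117 − 52 = 65
  P = -9 − 4·65 = -269
Option 2 (M + 15):
  M = 117 + 15 = 132
  P = -9 − 4·132 = -537
P: -269 − (-537) = 268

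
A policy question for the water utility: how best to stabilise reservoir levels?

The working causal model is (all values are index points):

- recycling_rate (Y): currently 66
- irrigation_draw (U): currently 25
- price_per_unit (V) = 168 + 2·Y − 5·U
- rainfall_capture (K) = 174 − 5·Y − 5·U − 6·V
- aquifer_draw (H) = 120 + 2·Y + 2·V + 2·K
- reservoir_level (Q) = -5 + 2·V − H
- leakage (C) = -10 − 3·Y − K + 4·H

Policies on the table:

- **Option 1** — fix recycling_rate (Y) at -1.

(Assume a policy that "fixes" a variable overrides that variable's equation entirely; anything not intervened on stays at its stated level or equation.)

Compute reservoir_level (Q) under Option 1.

Option 1 (Y := -1):
  Y = -1
  U = 25
  V = 168 + 2·(-1) − 5·25 = 41
  K = 174 − 5·(-1) − 5·25 − 6·41 = -192
  H = 120 + 2·(-1) + 2·41 + 2·(-192) = -184
  Q = -5 + 2·41 − (-184) = 261

261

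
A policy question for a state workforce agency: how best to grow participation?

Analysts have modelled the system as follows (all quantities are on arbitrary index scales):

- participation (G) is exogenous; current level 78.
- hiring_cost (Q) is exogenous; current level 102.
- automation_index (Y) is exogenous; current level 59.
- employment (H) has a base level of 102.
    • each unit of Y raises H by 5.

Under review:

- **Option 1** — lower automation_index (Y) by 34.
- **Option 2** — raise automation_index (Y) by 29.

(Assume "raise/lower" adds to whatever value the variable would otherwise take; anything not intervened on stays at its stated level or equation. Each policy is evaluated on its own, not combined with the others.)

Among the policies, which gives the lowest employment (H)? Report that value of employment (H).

Option 1 (Y − 34):
  Y = 59 − 34 = 25
  H = 102 + 5·25 = 227
Option 2 (Y + 29):
  Y = 59 + 29 = 88
  H = 102 + 5·88 = 542
Comparing — Option 1: H=227, Option 2: H=542. Lowest is 227 (Option 1).

227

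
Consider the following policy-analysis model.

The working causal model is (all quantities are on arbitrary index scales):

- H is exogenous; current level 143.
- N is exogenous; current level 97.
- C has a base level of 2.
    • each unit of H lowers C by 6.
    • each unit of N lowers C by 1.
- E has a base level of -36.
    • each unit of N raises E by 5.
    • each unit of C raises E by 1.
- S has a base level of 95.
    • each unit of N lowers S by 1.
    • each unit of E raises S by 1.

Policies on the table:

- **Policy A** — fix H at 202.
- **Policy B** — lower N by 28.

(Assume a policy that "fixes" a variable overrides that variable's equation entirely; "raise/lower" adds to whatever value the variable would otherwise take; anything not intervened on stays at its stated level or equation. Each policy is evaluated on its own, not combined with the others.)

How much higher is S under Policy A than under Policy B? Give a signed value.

Policy A (H := 202):
  H = 202
  N = 97
  C = 2 − 6·202 − 97 = -1307
  E = -36 + 5·97 + (-1307) = -858
  S = 95 − 97 + (-858) = -860
Policy B (N − 28):
  H = 143
  N = 97 − 28 = 69
  C = 2 − 6·143 − 69 = -925
  E = -36 + 5·69 + (-925) = -616
  S = 95 − 69 + (-616) = -590
S: -860 − (-590) = -270

-270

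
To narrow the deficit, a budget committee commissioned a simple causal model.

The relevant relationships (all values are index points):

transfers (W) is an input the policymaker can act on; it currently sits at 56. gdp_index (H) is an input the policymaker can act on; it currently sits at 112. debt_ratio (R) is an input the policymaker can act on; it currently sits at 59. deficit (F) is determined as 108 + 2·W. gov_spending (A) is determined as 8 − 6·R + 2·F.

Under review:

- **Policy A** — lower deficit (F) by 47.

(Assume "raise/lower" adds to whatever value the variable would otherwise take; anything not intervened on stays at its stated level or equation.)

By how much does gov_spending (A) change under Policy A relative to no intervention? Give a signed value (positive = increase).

-94

Baseline:
  W = 56
  R = 59
  F = 108 + 2·56 = 220
  A = 8 − 6·59 + 2·220 = 94
Policy A (F − 47):
  W = 56
  R = 59
  F = 108 + 2·56 (−47 from intervention) = 173
  A = 8 − 6·59 + 2·173 = 0
Change in A: 0 − 94 = -94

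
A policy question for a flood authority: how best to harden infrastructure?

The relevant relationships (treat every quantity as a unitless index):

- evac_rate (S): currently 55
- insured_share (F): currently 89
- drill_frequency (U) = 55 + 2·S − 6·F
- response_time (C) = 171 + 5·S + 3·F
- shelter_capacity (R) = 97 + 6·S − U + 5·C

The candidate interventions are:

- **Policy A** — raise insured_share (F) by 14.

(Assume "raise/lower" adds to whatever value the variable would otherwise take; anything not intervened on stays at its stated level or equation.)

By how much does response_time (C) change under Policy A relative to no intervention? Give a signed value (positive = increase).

Baseline:
  S = 55
  F = 89
  C = 171 + 5·55 + 3·89 = 713
Policy A (F + 14):
  S = 55
  F = 89 + 14 = 103
  C = 171 + 5·55 + 3·103 = 755
Change in C: 755 − 713 = 42

42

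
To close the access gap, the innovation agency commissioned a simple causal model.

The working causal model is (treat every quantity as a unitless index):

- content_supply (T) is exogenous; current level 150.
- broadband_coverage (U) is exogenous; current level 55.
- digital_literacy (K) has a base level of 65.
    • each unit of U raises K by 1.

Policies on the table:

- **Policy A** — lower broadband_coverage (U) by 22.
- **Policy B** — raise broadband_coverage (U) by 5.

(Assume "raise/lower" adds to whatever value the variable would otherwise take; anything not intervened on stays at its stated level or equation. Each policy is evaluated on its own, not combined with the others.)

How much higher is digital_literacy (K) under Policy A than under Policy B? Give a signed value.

Policy A (U − 22):
  U = 55 − 22 = 33
  K = 65 + 33 = 98
Policy B (U + 5):
  U = 55 + 5 = 60
  K = 65 + 60 = 125
K: 98 − 125 = -27

-27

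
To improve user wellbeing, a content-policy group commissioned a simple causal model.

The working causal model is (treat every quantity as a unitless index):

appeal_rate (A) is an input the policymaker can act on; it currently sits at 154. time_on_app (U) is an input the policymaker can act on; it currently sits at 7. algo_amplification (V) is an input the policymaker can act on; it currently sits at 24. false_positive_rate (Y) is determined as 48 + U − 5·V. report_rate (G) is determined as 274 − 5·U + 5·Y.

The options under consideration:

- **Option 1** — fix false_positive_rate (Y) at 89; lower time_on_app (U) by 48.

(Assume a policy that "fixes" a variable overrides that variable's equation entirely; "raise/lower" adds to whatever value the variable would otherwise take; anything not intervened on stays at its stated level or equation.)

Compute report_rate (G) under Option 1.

924

Option 1 (Y := 89, U − 48):
  U = 7 − 48 = -41
  V = 24
  Y = 89
  G = 274 − 5·(-41) + 5·89 = 924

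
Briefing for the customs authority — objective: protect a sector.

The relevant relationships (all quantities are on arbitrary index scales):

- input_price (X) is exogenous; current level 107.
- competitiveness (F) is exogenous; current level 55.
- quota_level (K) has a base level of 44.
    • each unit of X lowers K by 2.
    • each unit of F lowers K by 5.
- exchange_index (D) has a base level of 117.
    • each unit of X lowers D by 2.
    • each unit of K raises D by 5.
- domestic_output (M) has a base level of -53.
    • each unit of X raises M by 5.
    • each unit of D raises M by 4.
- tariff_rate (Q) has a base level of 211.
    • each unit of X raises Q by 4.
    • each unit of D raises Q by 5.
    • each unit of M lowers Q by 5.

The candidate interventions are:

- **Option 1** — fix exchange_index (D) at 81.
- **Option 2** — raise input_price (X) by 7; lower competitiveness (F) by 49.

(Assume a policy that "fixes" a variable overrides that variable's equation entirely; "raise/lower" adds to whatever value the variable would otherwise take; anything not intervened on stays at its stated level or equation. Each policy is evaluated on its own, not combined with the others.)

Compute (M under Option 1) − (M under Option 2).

Option 1 (D := 81):
  X = 107
  F = 55
  K = 44 − 2·107 − 5·55 = -445
  D = 81
  M = -53 + 5·107 + 4·81 = 806
Option 2 (X + 7, F − 49):
  X = 107 + 7 = 114
  F = 55 − 49 = 6
  K = 44 − 2·114 − 5·6 = -214
  D = 117 − 2·114 + 5·(-214) = -1181
  M = -53 + 5·114 + 4·(-1181) = -4207
M: 806 − (-4207) = 5013

5013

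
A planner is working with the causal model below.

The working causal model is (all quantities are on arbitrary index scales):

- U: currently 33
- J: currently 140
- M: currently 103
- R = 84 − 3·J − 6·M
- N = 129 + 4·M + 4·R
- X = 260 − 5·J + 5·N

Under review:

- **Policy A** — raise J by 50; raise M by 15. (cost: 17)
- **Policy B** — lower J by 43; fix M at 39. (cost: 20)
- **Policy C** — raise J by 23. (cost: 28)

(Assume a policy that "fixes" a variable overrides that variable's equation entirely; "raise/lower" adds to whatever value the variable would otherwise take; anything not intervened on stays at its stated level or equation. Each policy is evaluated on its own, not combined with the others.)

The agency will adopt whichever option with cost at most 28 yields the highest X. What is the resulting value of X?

-7620

Policy A (J + 50, M + 15):
  J = 140 + 50 = 190
  M = 103 + 15 = 118
  R = 84 − 3·190 − 6·118 = -1194
  N = 129 + 4·118 + 4·(-1194) = -4175
  X = 260 − 5·190 + 5·(-4175) = -21565
Policy B (J − 43, M := 39):
  J = 140 − 43 = 97
  M = 39
  R = 84 − 3·97 − 6·39 = -441
  N = 129 + 4·39 + 4·(-441) = -1479
  X = 260 − 5·97 + 5·(-1479) = -7620
Policy C (J + 23):
  J = 140 + 23 = 163
  M = 103
  R = 84 − 3·163 − 6·103 = -1023
  N = 129 + 4·103 + 4·(-1023) = -3551
  X = 260 − 5·163 + 5·(-3551) = -18310
Comparing — Policy A: X=-21565, Policy B: X=-7620, Policy C: X=-18310. Highest is -7620 (Policy B).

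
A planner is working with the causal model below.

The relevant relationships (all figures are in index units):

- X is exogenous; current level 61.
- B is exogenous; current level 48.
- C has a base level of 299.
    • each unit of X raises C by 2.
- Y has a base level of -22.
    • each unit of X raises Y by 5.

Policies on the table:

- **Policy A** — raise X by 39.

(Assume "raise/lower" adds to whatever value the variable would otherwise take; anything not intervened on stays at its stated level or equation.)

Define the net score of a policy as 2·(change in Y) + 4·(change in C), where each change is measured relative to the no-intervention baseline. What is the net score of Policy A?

702

Baseline:
  X = 61
  C = 299 + 2·61 = 421
  Y = -22 + 5·61 = 283
Policy A (X + 39):
  X = 61 + 39 = 100
  C = 299 + 2·100 = 499
  Y = -22 + 5·100 = 478
ΔY = 478 − 283 = 195; ΔC = 499 − 421 = 78
Score = 2·195 + 4·78 = 702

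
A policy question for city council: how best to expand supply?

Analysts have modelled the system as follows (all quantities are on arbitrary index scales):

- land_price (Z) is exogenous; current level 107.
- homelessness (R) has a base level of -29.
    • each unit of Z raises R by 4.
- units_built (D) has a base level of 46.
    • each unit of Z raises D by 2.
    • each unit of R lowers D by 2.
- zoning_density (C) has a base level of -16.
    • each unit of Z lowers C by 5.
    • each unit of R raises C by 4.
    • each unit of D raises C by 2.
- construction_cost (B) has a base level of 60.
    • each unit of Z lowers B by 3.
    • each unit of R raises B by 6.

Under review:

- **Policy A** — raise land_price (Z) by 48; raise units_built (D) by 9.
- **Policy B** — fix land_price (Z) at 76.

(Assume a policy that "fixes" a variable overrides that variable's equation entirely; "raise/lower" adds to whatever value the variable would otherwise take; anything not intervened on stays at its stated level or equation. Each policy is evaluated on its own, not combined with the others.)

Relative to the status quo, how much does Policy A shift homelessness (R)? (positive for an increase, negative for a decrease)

Baseline:
  Z = 107
  R = -29 + 4·107 = 399
Policy A (Z + 48, D + 9):
  Z = 107 + 48 = 155
  R = -29 + 4·155 = 591
Change in R: 591 − 399 = 192

192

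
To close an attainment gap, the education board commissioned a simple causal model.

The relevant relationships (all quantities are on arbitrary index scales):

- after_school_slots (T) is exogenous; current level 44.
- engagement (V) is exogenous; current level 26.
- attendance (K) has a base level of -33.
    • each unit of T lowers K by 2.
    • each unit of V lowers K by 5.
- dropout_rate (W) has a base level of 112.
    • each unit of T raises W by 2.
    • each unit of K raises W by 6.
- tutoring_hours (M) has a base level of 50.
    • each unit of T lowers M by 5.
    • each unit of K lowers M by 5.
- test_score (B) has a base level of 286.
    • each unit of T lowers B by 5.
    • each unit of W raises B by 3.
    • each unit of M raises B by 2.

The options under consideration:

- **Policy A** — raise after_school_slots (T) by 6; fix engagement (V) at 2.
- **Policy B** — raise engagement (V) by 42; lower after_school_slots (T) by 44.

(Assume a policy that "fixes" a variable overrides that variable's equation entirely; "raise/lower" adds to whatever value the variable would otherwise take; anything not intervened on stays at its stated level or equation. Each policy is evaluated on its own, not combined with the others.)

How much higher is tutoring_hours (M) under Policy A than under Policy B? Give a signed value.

-1400

Policy A (T + 6, V := 2):
  T = 44 + 6 = 50
  V = 2
  K = -33 − 2·50 − 5·2 = -143
  M = 50 − 5·50 − 5·(-143) = 515
Policy B (V + 42, T − 44):
  T = 44 − 44 = 0
  V = 26 + 42 = 68
  K = -33 − 2·0 − 5·68 = -373
  M = 50 − 5·0 − 5·(-373) = 1915
M: 515 − 1915 = -1400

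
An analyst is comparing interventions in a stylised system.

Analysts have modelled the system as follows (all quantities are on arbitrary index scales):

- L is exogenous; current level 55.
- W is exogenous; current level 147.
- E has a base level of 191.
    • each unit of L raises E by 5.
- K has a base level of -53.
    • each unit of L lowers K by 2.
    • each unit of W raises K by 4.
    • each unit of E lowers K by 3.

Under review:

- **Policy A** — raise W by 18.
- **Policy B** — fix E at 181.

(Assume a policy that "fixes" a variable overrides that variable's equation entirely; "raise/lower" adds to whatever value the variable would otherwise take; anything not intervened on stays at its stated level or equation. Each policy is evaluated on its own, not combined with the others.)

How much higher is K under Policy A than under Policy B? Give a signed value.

-783

Policy A (W + 18):
  L = 55
  W = 147 + 18 = 165
  E = 191 + 5·55 = 466
  K = -53 − 2·55 + 4·165 − 3·466 = -901
Policy B (E := 181):
  L = 55
  W = 147
  E = 181
  K = -53 − 2·55 + 4·147 − 3·181 = -118
K: -901 − (-118) = -783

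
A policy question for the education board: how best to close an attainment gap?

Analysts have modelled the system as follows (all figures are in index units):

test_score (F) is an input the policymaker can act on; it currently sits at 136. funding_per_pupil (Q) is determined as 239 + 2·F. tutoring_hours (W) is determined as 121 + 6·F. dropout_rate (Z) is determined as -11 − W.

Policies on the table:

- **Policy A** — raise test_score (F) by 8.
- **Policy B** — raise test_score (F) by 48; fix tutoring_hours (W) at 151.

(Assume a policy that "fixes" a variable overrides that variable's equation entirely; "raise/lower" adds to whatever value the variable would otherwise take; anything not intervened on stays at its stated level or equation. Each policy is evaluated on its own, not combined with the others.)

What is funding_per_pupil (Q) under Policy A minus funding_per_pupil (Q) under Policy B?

Policy A (F + 8):
  F = 136 + 8 = 144
  Q = 239 + 2·144 = 527
Policy B (F + 48, W := 151):
  F = 136 + 48 = 184
  Q = 239 + 2·184 = 607
Q: 527 − 607 = -80

-80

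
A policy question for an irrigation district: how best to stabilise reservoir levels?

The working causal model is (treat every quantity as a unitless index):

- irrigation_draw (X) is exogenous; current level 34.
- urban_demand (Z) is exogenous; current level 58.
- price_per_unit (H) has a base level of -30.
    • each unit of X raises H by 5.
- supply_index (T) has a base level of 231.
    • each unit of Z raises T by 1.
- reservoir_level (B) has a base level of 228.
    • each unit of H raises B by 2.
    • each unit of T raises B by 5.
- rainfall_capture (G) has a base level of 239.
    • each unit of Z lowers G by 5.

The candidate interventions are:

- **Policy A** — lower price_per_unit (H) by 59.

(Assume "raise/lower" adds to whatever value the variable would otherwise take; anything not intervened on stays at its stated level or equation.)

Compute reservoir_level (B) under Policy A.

1835

Policy A (H − 59):
  X = 34
  Z = 58
  H = -30 + 5·34 (−59 from intervention) = 81
  T = 231 + 58 = 289
  B = 228 + 2·81 + 5·289 = 1835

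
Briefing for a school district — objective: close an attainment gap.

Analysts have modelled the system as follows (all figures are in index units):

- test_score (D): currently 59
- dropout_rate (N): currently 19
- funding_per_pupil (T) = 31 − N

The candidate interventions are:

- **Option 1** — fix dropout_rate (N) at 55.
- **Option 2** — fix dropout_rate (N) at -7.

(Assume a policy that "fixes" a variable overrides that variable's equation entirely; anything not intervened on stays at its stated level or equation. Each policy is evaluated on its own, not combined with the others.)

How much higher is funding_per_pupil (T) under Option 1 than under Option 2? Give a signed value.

Option 1 (N := 55):
  N = 55
  T = 31 − 55 = -24
Option 2 (N := -7):
  N = -7
  T = 31 − (-7) = 38
T: -24 − 38 = -62

-62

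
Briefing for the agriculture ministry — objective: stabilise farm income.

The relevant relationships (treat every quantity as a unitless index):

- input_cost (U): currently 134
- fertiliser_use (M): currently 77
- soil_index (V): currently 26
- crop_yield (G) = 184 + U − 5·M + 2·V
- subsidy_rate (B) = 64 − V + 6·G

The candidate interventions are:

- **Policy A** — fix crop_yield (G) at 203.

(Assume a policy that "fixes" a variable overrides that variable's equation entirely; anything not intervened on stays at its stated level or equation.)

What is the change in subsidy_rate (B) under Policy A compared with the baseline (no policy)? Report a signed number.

1308

Baseline:
  U = 134
  M = 77
  V = 26
  G = 184 + 134 − 5·77 + 2·26 = -15
  B = 64 − 26 + 6·(-15) = -52
Policy A (G := 203):
  U = 134
  M = 77
  V = 26
  G = 203
  B = 64 − 26 + 6·203 = 1256
Change in B: 1256 − (-52) = 1308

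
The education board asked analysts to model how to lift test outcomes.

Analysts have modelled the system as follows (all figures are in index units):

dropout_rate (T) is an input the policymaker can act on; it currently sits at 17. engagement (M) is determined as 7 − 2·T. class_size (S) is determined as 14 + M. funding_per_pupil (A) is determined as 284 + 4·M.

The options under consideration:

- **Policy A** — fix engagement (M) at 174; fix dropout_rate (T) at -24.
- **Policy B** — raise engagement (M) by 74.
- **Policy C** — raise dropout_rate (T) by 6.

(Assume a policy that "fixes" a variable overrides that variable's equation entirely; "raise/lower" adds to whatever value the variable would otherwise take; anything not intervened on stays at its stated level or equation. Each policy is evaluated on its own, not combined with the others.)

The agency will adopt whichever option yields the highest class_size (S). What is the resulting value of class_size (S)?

Policy A (M := 174, T := -24):
  T = -24
  M = 174
  S = 14 + 174 = 188
Policy B (M + 74):
  T = 17
  M = 7 − 2·17 (+74 from intervention) = 47
  S = 14 + 47 = 61
Policy C (T + 6):
  T = 17 + 6 = 23
  M = 7 − 2·23 = -39
  S = 14 + (-39) = -25
Comparing — Policy A: S=188, Policy B: S=61, Policy C: S=-25. Highest is 188 (Policy A).

188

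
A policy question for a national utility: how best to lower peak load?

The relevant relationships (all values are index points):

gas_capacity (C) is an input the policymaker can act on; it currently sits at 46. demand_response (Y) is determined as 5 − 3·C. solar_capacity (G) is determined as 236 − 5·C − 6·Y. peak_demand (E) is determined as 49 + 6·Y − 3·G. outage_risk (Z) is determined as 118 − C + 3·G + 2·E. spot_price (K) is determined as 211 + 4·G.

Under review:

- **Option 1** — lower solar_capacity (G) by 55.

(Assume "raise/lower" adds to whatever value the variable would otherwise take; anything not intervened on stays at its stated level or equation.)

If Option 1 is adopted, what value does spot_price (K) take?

Option 1 (G − 55):
  C = 46
  Y = 5 − 3·46 = -133
  G = 236 − 5·46 − 6·(-133) (−55 from intervention) = 749
  K = 211 + 4·749 = 3207

3207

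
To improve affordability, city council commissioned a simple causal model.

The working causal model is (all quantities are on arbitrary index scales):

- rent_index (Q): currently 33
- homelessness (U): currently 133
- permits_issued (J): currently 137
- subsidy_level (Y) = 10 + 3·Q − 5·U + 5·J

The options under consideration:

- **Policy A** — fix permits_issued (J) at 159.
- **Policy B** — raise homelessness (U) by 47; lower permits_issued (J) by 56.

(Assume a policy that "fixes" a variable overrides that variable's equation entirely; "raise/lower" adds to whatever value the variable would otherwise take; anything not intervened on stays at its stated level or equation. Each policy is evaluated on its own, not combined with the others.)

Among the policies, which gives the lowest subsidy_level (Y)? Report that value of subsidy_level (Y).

-386

Policy A (J := 159):
  Q = 33
  U = 133
  J = 159
  Y = 10 + 3·33 − 5·133 + 5·159 = 239
Policy B (U + 47, J − 56):
  Q = 33
  U = 133 + 47 = 180
  J = 137 − 56 = 81
  Y = 10 + 3·33 − 5·180 + 5·81 = -386
Comparing — Policy A: Y=239, Policy B: Y=-386. Lowest is -386 (Policy B).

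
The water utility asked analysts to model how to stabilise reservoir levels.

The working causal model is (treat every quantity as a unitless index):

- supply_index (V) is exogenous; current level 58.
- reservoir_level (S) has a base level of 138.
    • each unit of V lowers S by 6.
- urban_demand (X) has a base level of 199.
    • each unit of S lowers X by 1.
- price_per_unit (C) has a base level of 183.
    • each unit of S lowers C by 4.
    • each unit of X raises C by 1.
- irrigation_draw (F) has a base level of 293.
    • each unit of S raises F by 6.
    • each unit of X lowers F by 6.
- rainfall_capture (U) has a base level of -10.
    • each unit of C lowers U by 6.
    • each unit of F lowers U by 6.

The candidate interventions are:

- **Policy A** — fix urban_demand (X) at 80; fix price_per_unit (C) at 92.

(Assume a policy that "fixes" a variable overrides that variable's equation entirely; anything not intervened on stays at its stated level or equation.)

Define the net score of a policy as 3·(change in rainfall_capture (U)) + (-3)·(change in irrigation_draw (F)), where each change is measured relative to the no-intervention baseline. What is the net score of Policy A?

-17334

Baseline:
  V = 58
  S = 138 − 6·58 = -210
  X = 199 − (-210) = 409
  C = 183 − 4·(-210) + 409 = 1432
  F = 293 + 6·(-210) − 6·409 = -3421
  U = -10 − 6·1432 − 6·(-3421) = 11924
Policy A (X := 80, C := 92):
  V = 58
  S = 138 − 6·58 = -210
  X = 80
  C = 92
  F = 293 + 6·(-210) − 6·80 = -1447
  U = -10 − 6·92 − 6·(-1447) = 8120
ΔU = 8120 − 11924 = -3804; ΔF = -1447 − (-3421) = 1974
Score = 3·(-3804) + (-3)·1974 = -17334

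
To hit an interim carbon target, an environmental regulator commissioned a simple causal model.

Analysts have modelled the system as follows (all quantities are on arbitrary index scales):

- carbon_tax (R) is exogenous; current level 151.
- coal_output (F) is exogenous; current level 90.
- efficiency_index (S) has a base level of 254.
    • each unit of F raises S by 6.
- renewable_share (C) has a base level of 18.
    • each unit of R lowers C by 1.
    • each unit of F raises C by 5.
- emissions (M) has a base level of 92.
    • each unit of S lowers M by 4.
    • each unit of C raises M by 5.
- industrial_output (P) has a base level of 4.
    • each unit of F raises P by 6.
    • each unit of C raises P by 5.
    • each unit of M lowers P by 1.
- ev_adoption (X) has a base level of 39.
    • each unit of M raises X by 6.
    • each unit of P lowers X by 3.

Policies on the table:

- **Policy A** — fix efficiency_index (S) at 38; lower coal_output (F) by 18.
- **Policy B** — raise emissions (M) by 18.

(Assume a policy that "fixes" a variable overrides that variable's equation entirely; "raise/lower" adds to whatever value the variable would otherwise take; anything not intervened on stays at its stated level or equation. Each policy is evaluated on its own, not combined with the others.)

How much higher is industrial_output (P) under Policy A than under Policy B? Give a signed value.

-3114

Policy A (S := 38, F − 18):
  R = 151
  F = 90 − 18 = 72
  S = 38
  C = 18 − 151 + 5·72 = 227
  M = 92 − 4·38 + 5·227 = 1075
  P = 4 + 6·72 + 5·227 − 1075 = 496
Policy B (M + 18):
  R = 151
  F = 90
  S = 254 + 6·90 = 794
  C = 18 − 151 + 5·90 = 317
  M = 92 − 4·794 + 5·317 (+18 from intervention) = -1481
  P = 4 + 6·90 + 5·317 − (-1481) = 3610
P: 496 − 3610 = -3114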